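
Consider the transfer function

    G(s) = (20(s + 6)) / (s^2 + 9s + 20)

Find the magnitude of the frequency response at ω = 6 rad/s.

|G(j6)| ≈ 3.013

Substitute s = j6: numerator = 120 + j120, denominator = -16 + j54.
|G(j6)| = |120 + j120| / |-16 + j54| = 169.71 / 56.321 ≈ 3.013.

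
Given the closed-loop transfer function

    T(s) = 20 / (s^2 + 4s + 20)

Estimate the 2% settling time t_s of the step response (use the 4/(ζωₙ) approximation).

t_s ≈ 2 s

Comparing s^2 + 4s + 20 to s^2 + 2ζωₙs + ωₙ²: ωₙ = √20 ≈ 4.472 rad/s and ζ = 4/(2·√20) ≈ 0.4472.
ζωₙ = 4/2 = 2, so t_s ≈ 4/(ζωₙ) = 4/2 = 2 s.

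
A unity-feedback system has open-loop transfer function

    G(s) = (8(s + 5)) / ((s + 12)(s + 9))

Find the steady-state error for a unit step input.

G(s) has no poles at the origin.
This is a Type 0 system. Kp = lim_{s→0} G(s) = 40/108 = 10/27.
e_ss = 1/(1 + Kp) = 1/(1 + 10/27) = 27/37 ≈ 0.7297.

e_ss = 0.7297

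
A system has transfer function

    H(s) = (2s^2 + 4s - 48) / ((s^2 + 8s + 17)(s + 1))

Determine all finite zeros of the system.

s = 4, -6

Set the numerator to zero: 2s^2 + 4s - 48 = 0, i.e. 2·(s^2 + 2s - 24) = 0.
Factoring: (s - 4)(s + 6) = 0.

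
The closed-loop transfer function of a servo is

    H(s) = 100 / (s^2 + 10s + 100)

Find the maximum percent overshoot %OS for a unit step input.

Comparing s^2 + 10s + 100 to s^2 + 2ζωₙs + ωₙ²: ωₙ = 10 rad/s and ζ = 10/(2·10) = 0.5.
%OS = 100·exp(−πζ/√(1−ζ²)) = 100·exp(−π·0.5/√(1−0.5²)) ≈ 16.3%.

%OS ≈ 16.3%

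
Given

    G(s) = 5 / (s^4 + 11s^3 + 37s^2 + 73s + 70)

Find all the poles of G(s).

s = -1 ± 2j, -2, -7

The poles are the roots of the denominator s^4 + 11s^3 + 37s^2 + 73s + 70 = 0.
Trying s = -2: the polynomial evaluates to 0, so (s + 2) is a factor.
Dividing out leaves s^3 + 9s^2 + 19s + 35 = 0.
This factors further as (s^2 + 2s + 5)(s + 7) = 0.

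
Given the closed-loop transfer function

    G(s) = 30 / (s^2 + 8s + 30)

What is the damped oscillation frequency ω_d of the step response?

ω_d ≈ 3.742 rad/s

Comparing s^2 + 8s + 30 to s^2 + 2ζωₙs + ωₙ²: ωₙ = √30 ≈ 5.477 rad/s and ζ = 8/(2·√30) ≈ 0.7303.
ζωₙ = 8/2 = 4, so ω_d = ωₙ√(1−ζ²) = √(ωₙ² − (ζωₙ)²) = √(30 − 4²) = √14 ≈ 3.742 rad/s.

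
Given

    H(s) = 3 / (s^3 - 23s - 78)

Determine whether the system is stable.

unstable

The denominator s^3 - 23s - 78 factors as (s^2 + 6s + 13)(s - 6), giving poles at s = -3 + 2j, -3 - 2j, 6.
Since the pole(s) at s = 6 lie in the right half-plane, the system is unstable.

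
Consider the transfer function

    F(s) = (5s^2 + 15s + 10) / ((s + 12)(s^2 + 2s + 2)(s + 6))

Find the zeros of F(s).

Set the numerator to zero: 5s^2 + 15s + 10 = 0, i.e. 5·(s^2 + 3s + 2) = 0.
Factoring: (s + 2)(s + 1) = 0.

s = -2, -1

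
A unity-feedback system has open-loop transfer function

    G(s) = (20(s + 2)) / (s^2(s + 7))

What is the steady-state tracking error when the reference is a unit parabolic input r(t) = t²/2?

G(s) has 2 poles at the origin.
This is a Type 2 system. Ka = lim_{s→0} s^2·G(s) = 40/7.
e_ss = 1/Ka = 1/(40/7) = 7/40 ≈ 0.1750.

e_ss = 0.1750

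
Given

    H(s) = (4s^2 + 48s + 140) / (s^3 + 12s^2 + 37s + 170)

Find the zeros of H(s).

Set the numerator to zero: 4s^2 + 48s + 140 = 0, i.e. 4·(s^2 + 12s + 35) = 0.
Factoring: (s + 7)(s + 5) = 0.

s = -7, -5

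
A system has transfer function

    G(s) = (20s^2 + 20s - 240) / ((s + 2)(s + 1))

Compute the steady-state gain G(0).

G(0) = -120

Set s = 0: G(0) = (-240) / (2) = -120.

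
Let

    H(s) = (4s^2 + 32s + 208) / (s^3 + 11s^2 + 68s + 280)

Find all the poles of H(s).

s = -2 + 6j, -2 - 6j, -7

The poles are the roots of the denominator s^3 + 11s^2 + 68s + 280 = 0.
Trying s = -7: the polynomial evaluates to 0, so (s + 7) is a factor.
Dividing out leaves s^2 + 4s + 40 = 0.
The quadratic formula then gives s = -2 ± 6j.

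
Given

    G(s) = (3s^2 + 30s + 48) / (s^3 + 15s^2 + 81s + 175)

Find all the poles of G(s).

The poles are the roots of the denominator s^3 + 15s^2 + 81s + 175 = 0.
Trying s = -7: the polynomial evaluates to 0, so (s + 7) is a factor.
Dividing out leaves s^2 + 8s + 25 = 0.
The quadratic formula then gives s = -4 ± 3j.

s = -4 + 3j, -4 - 3j, -7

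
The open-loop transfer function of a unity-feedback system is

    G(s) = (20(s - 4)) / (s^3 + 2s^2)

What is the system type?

The denominator has 2 factors of s at the origin (free integrators), so this is a Type 2 system.

Type 2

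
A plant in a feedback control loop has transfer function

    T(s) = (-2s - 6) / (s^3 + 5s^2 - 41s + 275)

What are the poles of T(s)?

The poles are the roots of the denominator s^3 + 5s^2 - 41s + 275 = 0.
Trying s = -11: the polynomial evaluates to 0, so (s + 11) is a factor.
Dividing out leaves s^2 - 6s + 25 = 0.
The quadratic formula then gives s = 3 ± 4j.

s = -11, 3 + 4j, 3 - 4j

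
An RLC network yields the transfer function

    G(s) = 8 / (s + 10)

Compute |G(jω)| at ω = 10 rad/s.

|G(j10)| ≈ 0.5657

Substitute s = j10: numerator = 8, denominator = 10 + j10.
|G(j10)| = |8| / |10 + j10| = 8 / 14.142 ≈ 0.5657.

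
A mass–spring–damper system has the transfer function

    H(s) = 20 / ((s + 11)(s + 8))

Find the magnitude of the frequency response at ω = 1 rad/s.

|H(j1)| ≈ 0.2246

Substitute s = j1: numerator = 20, denominator = 87 + j19.
|H(j1)| = |20| / |87 + j19| = 20 / 89.051 ≈ 0.2246.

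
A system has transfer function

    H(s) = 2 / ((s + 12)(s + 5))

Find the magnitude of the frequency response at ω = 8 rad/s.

Substitute s = j8: numerator = 2, denominator = -4 + j136.
|H(j8)| = |2| / |-4 + j136| = 2 / 136.06 ≈ 0.01470.

|H(j8)| ≈ 0.01470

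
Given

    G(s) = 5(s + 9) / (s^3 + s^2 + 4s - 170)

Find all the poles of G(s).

s = -3 + 5j, -3 - 5j, 5

The poles are the roots of the denominator s^3 + s^2 + 4s - 170 = 0.
Trying s = 5: the polynomial evaluates to 0, so (s - 5) is a factor.
Dividing out leaves s^2 + 6s + 34 = 0.
The quadratic formula then gives s = -3 ± 5j.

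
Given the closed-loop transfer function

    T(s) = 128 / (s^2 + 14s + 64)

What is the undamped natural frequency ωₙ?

ωₙ = 8 rad/s

Compare the denominator to the standard form s^2 + 2ζωₙs + ωₙ².
ωₙ² = 64, so ωₙ = 8 rad/s.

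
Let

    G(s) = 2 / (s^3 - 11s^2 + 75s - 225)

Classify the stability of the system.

The denominator s^3 - 11s^2 + 75s - 225 factors as (s^2 - 6s + 45)(s - 5), giving poles at s = 3 ± 6j, 5.
Since the pole(s) at s = 3 + 6j, 3 - 6j, 5 lie in the right half-plane, the system is unstable.

unstable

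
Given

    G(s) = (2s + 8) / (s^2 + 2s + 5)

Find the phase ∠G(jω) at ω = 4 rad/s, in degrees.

At s = j4: numerator = 8 + j8, denominator = -11 + j8.
∠G = ∠num − ∠den = 45° − (143.97°) = -98.97°.

∠G(j4) ≈ -98.97°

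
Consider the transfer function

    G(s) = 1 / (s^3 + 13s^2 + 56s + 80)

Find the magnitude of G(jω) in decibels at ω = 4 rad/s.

|G(j4)|_dB ≈ -46.2 dB

Substitute s = j4: numerator = 1, denominator = -128 + j160.
|G(j4)| = |1| / |-128 + j160| = 1 / 204.90 ≈ 0.004880.
In decibels: 20·log₁₀(0.004880) ≈ -46.2 dB.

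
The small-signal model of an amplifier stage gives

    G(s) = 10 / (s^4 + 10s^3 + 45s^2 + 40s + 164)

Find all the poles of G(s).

s = ±2j, -5 ± 4j

The poles are the roots of the denominator s^4 + 10s^3 + 45s^2 + 40s + 164 = 0.
No real roots exist; factor into two real quadratics: (s^2 + 4)(s^2 + 10s + 41) = 0.
Each quadratic gives a conjugate pair via the quadratic formula.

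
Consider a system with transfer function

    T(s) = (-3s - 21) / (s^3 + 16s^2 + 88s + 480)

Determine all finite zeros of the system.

s = -7

Set the numerator to zero: -3s - 21 = 0, i.e. -3·(s + 7) = 0.
So s = -7.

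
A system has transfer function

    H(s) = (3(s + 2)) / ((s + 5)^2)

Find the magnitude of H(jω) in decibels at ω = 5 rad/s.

Substitute s = j5: numerator = 6 + j15, denominator = j50.
|H(j5)| = |6 + j15| / |j50| = 16.155 / 50 ≈ 0.3231.
In decibels: 20·log₁₀(0.3231) ≈ -9.81 dB.

|H(j5)|_dB ≈ -9.81 dB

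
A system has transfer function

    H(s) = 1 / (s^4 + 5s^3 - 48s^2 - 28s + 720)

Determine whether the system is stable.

The denominator s^4 + 5s^3 - 48s^2 - 28s + 720 factors as (s^2 - 8s + 20)(s + 4)(s + 9), giving poles at s = 4 + 2j, 4 - 2j, -4, -9.
Since the pole(s) at s = 4 ± 2j lie in the right half-plane, the system is unstable.

unstable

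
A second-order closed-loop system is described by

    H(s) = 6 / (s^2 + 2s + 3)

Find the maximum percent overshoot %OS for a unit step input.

Comparing s^2 + 2s + 3 to s^2 + 2ζωₙs + ωₙ²: ωₙ = √3 ≈ 1.732 rad/s and ζ = 2/(2·√3) ≈ 0.5774.
%OS = 100·exp(−πζ/√(1−ζ²)) = 100·exp(−π·0.5774/√(1−0.5774²)) ≈ 10.8%.

%OS ≈ 10.8%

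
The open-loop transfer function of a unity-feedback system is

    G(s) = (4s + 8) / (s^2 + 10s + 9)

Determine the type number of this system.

The denominator has no factor of s at the origin — no free integrator — so this is a Type 0 system.

Type 0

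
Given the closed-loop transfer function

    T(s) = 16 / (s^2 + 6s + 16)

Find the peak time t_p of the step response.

t_p ≈ 1.187 s

Comparing s^2 + 6s + 16 to s^2 + 2ζωₙs + ωₙ²: ωₙ = 4 rad/s and ζ = 6/(2·4) = 0.75.
ζωₙ = 6/2 = 3, so ω_d = ωₙ√(1−ζ²) = √(ωₙ² − (ζωₙ)²) = √(16 − 3²) = √7 ≈ 2.646 rad/s.
t_p = π/ω_d = π/2.646 ≈ 1.187 s.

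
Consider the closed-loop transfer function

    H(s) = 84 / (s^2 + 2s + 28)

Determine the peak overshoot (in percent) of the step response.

Comparing s^2 + 2s + 28 to s^2 + 2ζωₙs + ωₙ²: ωₙ = √28 ≈ 5.292 rad/s and ζ = 2/(2·√28) ≈ 0.1890.
%OS = 100·exp(−πζ/√(1−ζ²)) = 100·exp(−π·0.1890/√(1−0.1890²)) ≈ 54.6%.

%OS ≈ 54.6%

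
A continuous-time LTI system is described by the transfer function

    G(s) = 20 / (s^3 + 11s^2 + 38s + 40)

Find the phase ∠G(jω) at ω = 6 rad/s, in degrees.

At s = j6: numerator = 20, denominator = -356 + j12.
∠G = ∠num − ∠den = 0° − (178.07°) = -178.1°.

∠G(j6) ≈ -178.1°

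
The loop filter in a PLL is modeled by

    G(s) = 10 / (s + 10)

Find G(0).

G(0) = 1

Set s = 0: G(0) = (10) / (10) = 1.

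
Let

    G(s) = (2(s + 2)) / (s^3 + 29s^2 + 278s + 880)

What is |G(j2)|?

Substitute s = j2: numerator = 4 + j4, denominator = 764 + j548.
|G(j2)| = |4 + j4| / |764 + j548| = 5.6569 / 940.21 ≈ 0.006017.

|G(j2)| ≈ 0.006017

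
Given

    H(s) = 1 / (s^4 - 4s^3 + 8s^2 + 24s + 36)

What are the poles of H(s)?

s = 3 + 3j, 3 - 3j, -1 + j, -1 - j

The poles are the roots of the denominator s^4 - 4s^3 + 8s^2 + 24s + 36 = 0.
No real roots exist; factor into two real quadratics: (s^2 - 6s + 18)(s^2 + 2s + 2) = 0.
Each quadratic gives a conjugate pair via the quadratic formula.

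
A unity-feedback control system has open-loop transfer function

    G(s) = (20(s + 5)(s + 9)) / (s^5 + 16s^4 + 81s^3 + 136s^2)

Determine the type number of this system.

Type 2

The denominator has 2 factors of s at the origin (free integrators), so this is a Type 2 system.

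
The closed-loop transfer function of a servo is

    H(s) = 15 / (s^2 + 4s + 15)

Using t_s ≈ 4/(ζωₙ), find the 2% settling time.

t_s ≈ 2 s

Comparing s^2 + 4s + 15 to s^2 + 2ζωₙs + ωₙ²: ωₙ = √15 ≈ 3.873 rad/s and ζ = 4/(2·√15) ≈ 0.5164.
ζωₙ = 4/2 = 2, so t_s ≈ 4/(ζωₙ) = 4/2 = 2 s.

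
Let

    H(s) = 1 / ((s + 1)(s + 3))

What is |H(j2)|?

|H(j2)| ≈ 0.1240

Substitute s = j2: numerator = 1, denominator = -1 + j8.
|H(j2)| = |1| / |-1 + j8| = 1 / 8.0623 ≈ 0.1240.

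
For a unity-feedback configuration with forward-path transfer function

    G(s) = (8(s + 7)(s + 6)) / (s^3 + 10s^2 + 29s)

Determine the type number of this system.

The denominator has 1 factor of s at the origin (free integrator), so this is a Type 1 system.

Type 1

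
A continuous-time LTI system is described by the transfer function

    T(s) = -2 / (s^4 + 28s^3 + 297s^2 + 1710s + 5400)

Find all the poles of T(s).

s = -3 + 6j, -3 - 6j, -10, -12

The poles are the roots of the denominator s^4 + 28s^3 + 297s^2 + 1710s + 5400 = 0.
Trying s = -10: the polynomial evaluates to 0, so (s + 10) is a factor.
Dividing out leaves s^3 + 18s^2 + 117s + 540 = 0.
This factors further as (s^2 + 6s + 45)(s + 12) = 0.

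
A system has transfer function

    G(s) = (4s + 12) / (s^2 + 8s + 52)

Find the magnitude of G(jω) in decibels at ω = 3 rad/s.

Substitute s = j3: numerator = 12 + j12, denominator = 43 + j24.
|G(j3)| = |12 + j12| / |43 + j24| = 16.971 / 49.244 ≈ 0.3446.
In decibels: 20·log₁₀(0.3446) ≈ -9.25 dB.

|G(j3)|_dB ≈ -9.25 dB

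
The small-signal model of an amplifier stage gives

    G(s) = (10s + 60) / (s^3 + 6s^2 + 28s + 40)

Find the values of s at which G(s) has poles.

The poles are the roots of the denominator s^3 + 6s^2 + 28s + 40 = 0.
Trying s = -2: the polynomial evaluates to 0, so (s + 2) is a factor.
Dividing out leaves s^2 + 4s + 20 = 0.
The quadratic formula then gives s = -2 ± 4j.

s = -2 + 4j, -2 - 4j, -2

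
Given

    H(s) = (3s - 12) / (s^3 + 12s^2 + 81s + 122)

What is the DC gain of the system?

H(0) = -6/61 ≈ -0.09836

Set s = 0: H(0) = (-12) / (122) = -6/61.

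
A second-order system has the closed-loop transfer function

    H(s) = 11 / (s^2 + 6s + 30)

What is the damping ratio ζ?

Compare the denominator to the standard form s^2 + 2ζωₙs + ωₙ².
ωₙ² = 30, so ωₙ = √30 ≈ 5.477 rad/s.
2ζωₙ = 6, so ζ = 6/(2·√30) ≈ 0.5477.
With ζ = 0.5477 the response is underdamped.

ζ ≈ 0.5477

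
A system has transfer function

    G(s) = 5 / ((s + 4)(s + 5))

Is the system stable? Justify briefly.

The poles can be read from the denominator factors: s = -4, -5.
Since all poles lie strictly in the left half-plane, the system is stable.

stable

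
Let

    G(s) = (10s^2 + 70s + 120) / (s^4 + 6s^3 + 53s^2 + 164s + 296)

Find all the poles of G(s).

The poles are the roots of the denominator s^4 + 6s^3 + 53s^2 + 164s + 296 = 0.
No real roots exist; factor into two real quadratics: (s^2 + 4s + 8)(s^2 + 2s + 37) = 0.
Each quadratic gives a conjugate pair via the quadratic formula.

s = -2 + 2j, -2 - 2j, -1 + 6j, -1 - 6j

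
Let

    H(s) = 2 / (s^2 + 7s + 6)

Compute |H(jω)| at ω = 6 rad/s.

|H(j6)| ≈ 0.03875

Substitute s = j6: numerator = 2, denominator = -30 + j42.
|H(j6)| = |2| / |-30 + j42| = 2 / 51.614 ≈ 0.03875.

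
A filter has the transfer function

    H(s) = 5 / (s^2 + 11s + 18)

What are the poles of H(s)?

The poles are the roots of the denominator s^2 + 11s + 18 = 0.
Factoring: (s + 2)(s + 9) = 0, so s = -2 and s = -9.

s = -2, -9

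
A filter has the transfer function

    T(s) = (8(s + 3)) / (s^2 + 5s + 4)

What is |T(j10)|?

Substitute s = j10: numerator = 24 + j80, denominator = -96 + j50.
|T(j10)| = |24 + j80| / |-96 + j50| = 83.522 / 108.24 ≈ 0.7716.

|T(j10)| ≈ 0.7716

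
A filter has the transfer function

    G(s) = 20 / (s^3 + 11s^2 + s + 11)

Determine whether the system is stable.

marginally stable

The denominator s^3 + 11s^2 + s + 11 factors as (s^2 + 1)(s + 11), giving poles at s = j, -j, -11.
Since the simple pole(s) at s = ±j lie on the jω-axis with none in the right half-plane, the system is marginally stable.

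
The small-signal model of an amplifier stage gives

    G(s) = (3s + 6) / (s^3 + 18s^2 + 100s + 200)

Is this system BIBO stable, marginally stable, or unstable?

The denominator s^3 + 18s^2 + 100s + 200 factors as (s^2 + 8s + 20)(s + 10), giving poles at s = -4 + 2j, -4 - 2j, -10.
Since all poles lie strictly in the left half-plane, the system is stable.

stable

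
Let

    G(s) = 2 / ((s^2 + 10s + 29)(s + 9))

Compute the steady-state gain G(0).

At s = 0 each factor (s + a) contributes a and each (s^2 + bs + c) contributes c.
G(0) = 2·1 / ((29) · (9)) = 2/261 = 2/261.

G(0) = 2/261 ≈ 0.007663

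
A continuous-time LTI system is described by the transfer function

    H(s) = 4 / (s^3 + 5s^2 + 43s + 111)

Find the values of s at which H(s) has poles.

The poles are the roots of the denominator s^3 + 5s^2 + 43s + 111 = 0.
Trying s = -3: the polynomial evaluates to 0, so (s + 3) is a factor.
Dividing out leaves s^2 + 2s + 37 = 0.
The quadratic formula then gives s = -1 ± 6j.

s = -1 + 6j, -1 - 6j, -3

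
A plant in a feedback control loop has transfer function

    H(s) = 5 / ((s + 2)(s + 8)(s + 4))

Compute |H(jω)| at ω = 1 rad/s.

|H(j1)| ≈ 0.06727

Substitute s = j1: numerator = 5, denominator = 50 + j55.
|H(j1)| = |5| / |50 + j55| = 5 / 74.330 ≈ 0.06727.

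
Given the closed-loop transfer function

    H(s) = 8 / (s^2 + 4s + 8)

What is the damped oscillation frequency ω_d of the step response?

Comparing s^2 + 4s + 8 to s^2 + 2ζωₙs + ωₙ²: ωₙ = √8 ≈ 2.828 rad/s and ζ = 4/(2·√8) ≈ 0.7071.
ζωₙ = 4/2 = 2, so ω_d = ωₙ√(1−ζ²) = √(ωₙ² − (ζωₙ)²) = √(8 − 2²) = √4 = 2 rad/s.

ω_d = 2 rad/s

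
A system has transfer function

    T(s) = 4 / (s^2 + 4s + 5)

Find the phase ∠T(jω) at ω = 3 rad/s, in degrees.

∠T(j3) ≈ -108.4°

At s = j3: numerator = 4, denominator = -4 + j12.
∠T = ∠num − ∠den = 0° − (108.43°) = -108.4°.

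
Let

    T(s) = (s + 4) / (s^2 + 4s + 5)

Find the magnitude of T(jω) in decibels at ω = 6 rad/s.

|T(j6)|_dB ≈ -14.7 dB

Substitute s = j6: numerator = 4 + j6, denominator = -31 + j24.
|T(j6)| = |4 + j6| / |-31 + j24| = 7.2111 / 39.205 ≈ 0.1839.
In decibels: 20·log₁₀(0.1839) ≈ -14.7 dB.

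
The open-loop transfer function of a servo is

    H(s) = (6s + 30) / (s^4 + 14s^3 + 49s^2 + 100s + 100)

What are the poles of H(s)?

The poles are the roots of the denominator s^4 + 14s^3 + 49s^2 + 100s + 100 = 0.
Trying s = -2: the polynomial evaluates to 0, so (s + 2) is a factor.
Dividing out leaves s^3 + 12s^2 + 25s + 50 = 0.
This factors further as (s^2 + 2s + 5)(s + 10) = 0.

s = -1 + 2j, -1 - 2j, -2, -10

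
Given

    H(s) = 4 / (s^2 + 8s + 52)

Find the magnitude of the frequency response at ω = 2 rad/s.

Substitute s = j2: numerator = 4, denominator = 48 + j16.
|H(j2)| = |4| / |48 + j16| = 4 / 50.596 ≈ 0.07906.

|H(j2)| ≈ 0.07906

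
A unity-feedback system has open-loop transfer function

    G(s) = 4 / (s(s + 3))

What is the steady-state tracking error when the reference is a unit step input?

G(s) has one pole at the origin.
This is a Type 1 system; for a step input the steady-state error is zero.

e_ss = 0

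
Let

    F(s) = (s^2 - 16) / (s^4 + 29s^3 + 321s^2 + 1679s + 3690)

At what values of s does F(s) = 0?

Set the numerator to zero: s^2 - 16 = 0.
Factoring: (s - 4)(s + 4) = 0.

s = 4, -4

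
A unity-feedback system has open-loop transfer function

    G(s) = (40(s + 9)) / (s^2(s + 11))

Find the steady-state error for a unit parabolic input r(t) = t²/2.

G(s) has 2 poles at the origin.
This is a Type 2 system. Ka = lim_{s→0} s^2·G(s) = 360/11.
e_ss = 1/Ka = 1/(360/11) = 11/360 ≈ 0.03056.

e_ss = 0.03056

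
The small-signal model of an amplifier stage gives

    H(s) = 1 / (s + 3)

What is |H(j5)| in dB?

|H(j5)|_dB ≈ -15.3 dB

Substitute s = j5: numerator = 1, denominator = 3 + j5.
|H(j5)| = |1| / |3 + j5| = 1 / 5.8310 ≈ 0.1715.
In decibels: 20·log₁₀(0.1715) ≈ -15.3 dB.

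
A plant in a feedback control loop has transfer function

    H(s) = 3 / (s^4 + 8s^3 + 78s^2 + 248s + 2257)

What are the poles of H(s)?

s = 1 + 6j, 1 - 6j, -5 + 6j, -5 - 6j

The poles are the roots of the denominator s^4 + 8s^3 + 78s^2 + 248s + 2257 = 0.
No real roots exist; factor into two real quadratics: (s^2 - 2s + 37)(s^2 + 10s + 61) = 0.
Each quadratic gives a conjugate pair via the quadratic formula.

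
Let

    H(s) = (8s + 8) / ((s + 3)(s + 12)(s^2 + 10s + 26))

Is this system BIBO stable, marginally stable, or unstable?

The poles can be read from the denominator factors: s = -3, -12, -5 + j, -5 - j.
Since all poles lie strictly in the left half-plane, the system is stable.

stable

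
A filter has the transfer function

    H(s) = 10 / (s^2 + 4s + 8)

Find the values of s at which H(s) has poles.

s = -2 + 2j, -2 - 2j

The poles are the roots of the denominator s^2 + 4s + 8 = 0.
Using the quadratic formula: s = (-4 ± √(-16))/2 = -2 ± 2j.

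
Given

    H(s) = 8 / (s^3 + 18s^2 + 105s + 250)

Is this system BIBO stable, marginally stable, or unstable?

stable

The denominator s^3 + 18s^2 + 105s + 250 factors as (s^2 + 8s + 25)(s + 10), giving poles at s = -4 + 3j, -4 - 3j, -10.
Since all poles lie strictly in the left half-plane, the system is stable.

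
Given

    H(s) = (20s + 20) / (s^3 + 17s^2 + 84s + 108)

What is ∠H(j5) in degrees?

At s = j5: numerator = 20 + j100, denominator = -317 + j295.
∠H = ∠num − ∠den = 78.690° − (137.06°) = -58.37°.

∠H(j5) ≈ -58.37°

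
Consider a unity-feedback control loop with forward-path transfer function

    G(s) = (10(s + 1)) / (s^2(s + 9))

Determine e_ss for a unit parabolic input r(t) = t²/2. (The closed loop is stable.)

e_ss = 0.9000

G(s) has 2 poles at the origin.
This is a Type 2 system. Ka = lim_{s→0} s^2·G(s) = 10/9.
e_ss = 1/Ka = 1/(10/9) = 9/10 ≈ 0.9000.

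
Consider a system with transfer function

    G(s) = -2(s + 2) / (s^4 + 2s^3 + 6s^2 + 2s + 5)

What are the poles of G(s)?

The poles are the roots of the denominator s^4 + 2s^3 + 6s^2 + 2s + 5 = 0.
No real roots exist; factor into two real quadratics: (s^2 + 1)(s^2 + 2s + 5) = 0.
Each quadratic gives a conjugate pair via the quadratic formula.

s = j, -j, -1 + 2j, -1 - 2j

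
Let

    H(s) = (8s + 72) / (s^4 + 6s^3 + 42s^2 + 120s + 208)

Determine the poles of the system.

The poles are the roots of the denominator s^4 + 6s^3 + 42s^2 + 120s + 208 = 0.
No real roots exist; factor into two real quadratics: (s^2 + 4s + 8)(s^2 + 2s + 26) = 0.
Each quadratic gives a conjugate pair via the quadratic formula.

s = -2 + 2j, -2 - 2j, -1 + 5j, -1 - 5j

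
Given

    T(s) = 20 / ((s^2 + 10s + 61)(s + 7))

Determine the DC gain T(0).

At s = 0 each factor (s + a) contributes a and each (s^2 + bs + c) contributes c.
T(0) = 20·1 / ((61) · (7)) = 20/427 = 20/427.

T(0) = 20/427 ≈ 0.04684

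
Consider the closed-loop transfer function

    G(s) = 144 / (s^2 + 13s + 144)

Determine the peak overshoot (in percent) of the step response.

%OS ≈ 13.2%

Comparing s^2 + 13s + 144 to s^2 + 2ζωₙs + ωₙ²: ωₙ = 12 rad/s and ζ = 13/(2·12) ≈ 0.5417.
%OS = 100·exp(−πζ/√(1−ζ²)) = 100·exp(−π·0.5417/√(1−0.5417²)) ≈ 13.2%.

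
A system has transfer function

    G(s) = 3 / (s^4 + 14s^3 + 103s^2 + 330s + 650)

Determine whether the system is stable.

The denominator s^4 + 14s^3 + 103s^2 + 330s + 650 factors as (s^2 + 10s + 50)(s^2 + 4s + 13), giving poles at s = -5 ± 5j, -2 ± 3j.
Since all poles lie strictly in the left half-plane, the system is stable.

stable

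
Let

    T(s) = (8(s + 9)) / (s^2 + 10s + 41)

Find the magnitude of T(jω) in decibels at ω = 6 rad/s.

|T(j6)|_dB ≈ 3.15 dB

Substitute s = j6: numerator = 72 + j48, denominator = 5 + j60.
|T(j6)| = |72 + j48| / |5 + j60| = 86.533 / 60.208 ≈ 1.437.
In decibels: 20·log₁₀(1.437) ≈ 3.15 dB.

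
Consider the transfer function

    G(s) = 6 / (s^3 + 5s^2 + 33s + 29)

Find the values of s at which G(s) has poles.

s = -2 ± 5j, -1

The poles are the roots of the denominator s^3 + 5s^2 + 33s + 29 = 0.
Trying s = -1: the polynomial evaluates to 0, so (s + 1) is a factor.
Dividing out leaves s^2 + 4s + 29 = 0.
The quadratic formula then gives s = -2 ± 5j.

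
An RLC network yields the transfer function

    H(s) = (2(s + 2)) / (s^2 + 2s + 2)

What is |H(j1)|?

Substitute s = j1: numerator = 4 + j2, denominator = 1 + j2.
|H(j1)| = |4 + j2| / |1 + j2| = 4.4721 / 2.2361 = 2.

|H(j1)| = 2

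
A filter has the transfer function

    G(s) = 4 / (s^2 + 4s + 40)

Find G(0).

Set s = 0: G(0) = (4) / (40) = 1/10.

G(0) = 1/10 ≈ 0.1000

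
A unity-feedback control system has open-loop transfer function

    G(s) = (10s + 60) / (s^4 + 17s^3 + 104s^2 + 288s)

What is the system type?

Type 1

Factor s from the denominator: s^4 + 17s^3 + 104s^2 + 288s = s·(s^3 + 17s^2 + 104s + 288).
There is 1 pole at the origin, so the system is Type 1.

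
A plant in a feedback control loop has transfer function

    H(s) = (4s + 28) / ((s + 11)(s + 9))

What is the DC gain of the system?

H(0) = 28/99 ≈ 0.2828

Set s = 0: H(0) = (28) / (99) = 28/99.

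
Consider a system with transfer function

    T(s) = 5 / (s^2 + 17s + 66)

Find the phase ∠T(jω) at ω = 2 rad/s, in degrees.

At s = j2: numerator = 5, denominator = 62 + j34.
∠T = ∠num − ∠den = 0° − (28.740°) = -28.74°.

∠T(j2) ≈ -28.74°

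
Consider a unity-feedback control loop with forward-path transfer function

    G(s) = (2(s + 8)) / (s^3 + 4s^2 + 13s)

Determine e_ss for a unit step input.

e_ss = 0

G(s) has one pole at the origin.
This is a Type 1 system; for a step input the steady-state error is zero.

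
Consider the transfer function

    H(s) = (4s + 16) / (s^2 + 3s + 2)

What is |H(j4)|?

Substitute s = j4: numerator = 16 + j16, denominator = -14 + j12.
|H(j4)| = |16 + j16| / |-14 + j12| = 22.627 / 18.439 ≈ 1.227.

|H(j4)| ≈ 1.227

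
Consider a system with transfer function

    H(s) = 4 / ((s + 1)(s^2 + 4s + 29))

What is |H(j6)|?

|H(j6)| ≈ 0.02630

Substitute s = j6: numerator = 4, denominator = -151 - j18.
|H(j6)| = |4| / |-151 - j18| = 4 / 152.07 ≈ 0.02630.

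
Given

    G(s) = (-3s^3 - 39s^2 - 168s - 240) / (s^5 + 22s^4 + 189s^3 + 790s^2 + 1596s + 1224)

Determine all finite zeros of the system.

s = -5, -4, -4

Set the numerator to zero: -3s^3 - 39s^2 - 168s - 240 = 0, i.e. -3·(s^3 + 13s^2 + 56s + 80) = 0.
Factoring: (s + 5)(s + 4)^2 = 0.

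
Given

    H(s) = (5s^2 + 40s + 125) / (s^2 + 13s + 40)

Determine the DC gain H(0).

H(0) = 25/8 ≈ 3.125

Set s = 0: H(0) = (125) / (40) = 25/8.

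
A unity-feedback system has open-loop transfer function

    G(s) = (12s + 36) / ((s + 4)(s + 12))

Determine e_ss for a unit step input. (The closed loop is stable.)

G(s) has no poles at the origin.
This is a Type 0 system. Kp = lim_{s→0} G(s) = 36/48 = 3/4.
e_ss = 1/(1 + Kp) = 1/(1 + 3/4) = 4/7 ≈ 0.5714.

e_ss = 0.5714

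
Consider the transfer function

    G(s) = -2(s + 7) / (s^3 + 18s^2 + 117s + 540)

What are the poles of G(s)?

s = -3 + 6j, -3 - 6j, -12

The poles are the roots of the denominator s^3 + 18s^2 + 117s + 540 = 0.
Trying s = -12: the polynomial evaluates to 0, so (s + 12) is a factor.
Dividing out leaves s^2 + 6s + 45 = 0.
The quadratic formula then gives s = -3 ± 6j.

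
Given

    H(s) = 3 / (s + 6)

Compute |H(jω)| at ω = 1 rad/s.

Substitute s = j1: numerator = 3, denominator = 6 + j1.
|H(j1)| = |3| / |6 + j1| = 3 / 6.0828 ≈ 0.4932.

|H(j1)| ≈ 0.4932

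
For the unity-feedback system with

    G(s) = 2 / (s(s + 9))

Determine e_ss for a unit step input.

e_ss = 0

G(s) has one pole at the origin.
This is a Type 1 system; for a step input the steady-state error is zero.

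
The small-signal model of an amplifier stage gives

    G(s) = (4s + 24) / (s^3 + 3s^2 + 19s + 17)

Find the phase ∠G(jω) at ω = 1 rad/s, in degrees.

At s = j1: numerator = 24 + j4, denominator = 14 + j18.
∠G = ∠num − ∠den = 9.4623° − (52.125°) = -42.66°.

∠G(j1) ≈ -42.66°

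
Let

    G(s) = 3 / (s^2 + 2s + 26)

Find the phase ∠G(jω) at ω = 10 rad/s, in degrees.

∠G(j10) ≈ -164.9°

At s = j10: numerator = 3, denominator = -74 + j20.
∠G = ∠num − ∠den = 0° − (164.88°) = -164.9°.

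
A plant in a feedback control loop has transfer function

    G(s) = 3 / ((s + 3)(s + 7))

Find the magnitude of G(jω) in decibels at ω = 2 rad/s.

Substitute s = j2: numerator = 3, denominator = 17 + j20.
|G(j2)| = |3| / |17 + j20| = 3 / 26.249 ≈ 0.1143.
In decibels: 20·log₁₀(0.1143) ≈ -18.8 dB.

|G(j2)|_dB ≈ -18.8 dB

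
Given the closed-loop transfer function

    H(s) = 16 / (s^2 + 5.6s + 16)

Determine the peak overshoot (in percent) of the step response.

%OS ≈ 4.60%

Comparing s^2 + 5.6s + 16 to s^2 + 2ζωₙs + ωₙ²: ωₙ = 4 rad/s and ζ = 5.6/(2·4) = 0.7.
%OS = 100·exp(−πζ/√(1−ζ²)) = 100·exp(−π·0.7/√(1−0.7²)) ≈ 4.60%.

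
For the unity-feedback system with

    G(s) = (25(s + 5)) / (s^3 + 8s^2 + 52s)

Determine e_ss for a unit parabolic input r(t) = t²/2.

e_ss = ∞

G(s) has one pole at the origin.
This is a Type 1 system; Ka = lim_{s→0} s^2·G(s) = 0, so the steady-state error for a parabola input is infinite.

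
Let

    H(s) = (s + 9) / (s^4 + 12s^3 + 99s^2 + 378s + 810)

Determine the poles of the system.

The poles are the roots of the denominator s^4 + 12s^3 + 99s^2 + 378s + 810 = 0.
No real roots exist; factor into two real quadratics: (s^2 + 6s + 18)(s^2 + 6s + 45) = 0.
Each quadratic gives a conjugate pair via the quadratic formula.

s = -3 ± 3j, -3 ± 6j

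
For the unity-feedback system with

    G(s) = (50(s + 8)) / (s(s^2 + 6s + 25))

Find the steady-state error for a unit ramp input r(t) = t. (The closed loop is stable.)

e_ss = 0.06250

G(s) has one pole at the origin.
This is a Type 1 system. Kv = lim_{s→0} s·G(s) = 400/25 = 16.
e_ss = 1/Kv = 1/(16) = 1/16 ≈ 0.06250.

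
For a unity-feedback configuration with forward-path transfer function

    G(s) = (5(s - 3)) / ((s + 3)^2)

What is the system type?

The denominator has no factor of s at the origin — no free integrator — so this is a Type 0 system.

Type 0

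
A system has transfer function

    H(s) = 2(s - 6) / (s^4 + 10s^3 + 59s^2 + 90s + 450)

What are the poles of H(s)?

s = ±3j, -5 ± 5j

The poles are the roots of the denominator s^4 + 10s^3 + 59s^2 + 90s + 450 = 0.
No real roots exist; factor into two real quadratics: (s^2 + 9)(s^2 + 10s + 50) = 0.
Each quadratic gives a conjugate pair via the quadratic formula.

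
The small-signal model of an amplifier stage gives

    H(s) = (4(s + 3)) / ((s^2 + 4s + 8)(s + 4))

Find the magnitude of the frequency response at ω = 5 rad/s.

Substitute s = j5: numerator = 12 + j20, denominator = -168 - j5.
|H(j5)| = |12 + j20| / |-168 - j5| = 23.324 / 168.07 ≈ 0.1388.

|H(j5)| ≈ 0.1388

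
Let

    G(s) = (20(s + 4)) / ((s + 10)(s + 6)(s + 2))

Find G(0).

G(0) = 2/3 ≈ 0.6667

At s = 0 each factor (s + a) contributes a and each (s^2 + bs + c) contributes c.
G(0) = 20·(4) / ((10) · (6) · (2)) = 80/120 = 2/3.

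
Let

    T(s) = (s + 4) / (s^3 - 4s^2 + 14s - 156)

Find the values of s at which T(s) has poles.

The poles are the roots of the denominator s^3 - 4s^2 + 14s - 156 = 0.
Trying s = 6: the polynomial evaluates to 0, so (s - 6) is a factor.
Dividing out leaves s^2 + 2s + 26 = 0.
The quadratic formula then gives s = -1 ± 5j.

s = -1 ± 5j, 6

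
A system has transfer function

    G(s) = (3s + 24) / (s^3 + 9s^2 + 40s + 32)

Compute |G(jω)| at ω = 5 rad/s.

Substitute s = j5: numerator = 24 + j15, denominator = -193 + j75.
|G(j5)| = |24 + j15| / |-193 + j75| = 28.302 / 207.06 ≈ 0.1367.

|G(j5)| ≈ 0.1367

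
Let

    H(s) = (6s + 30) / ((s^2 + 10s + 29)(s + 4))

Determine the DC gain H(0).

H(0) = 15/58 ≈ 0.2586

Set s = 0: H(0) = (30) / (116) = 15/58.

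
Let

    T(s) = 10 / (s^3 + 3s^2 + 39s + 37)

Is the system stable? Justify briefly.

The denominator s^3 + 3s^2 + 39s + 37 factors as (s + 1)(s^2 + 2s + 37), giving poles at s = -1, -1 + 6j, -1 - 6j.
Since all poles lie strictly in the left half-plane, the system is stable.

stable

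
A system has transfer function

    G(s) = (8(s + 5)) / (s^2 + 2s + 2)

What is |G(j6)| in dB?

|G(j6)|_dB ≈ 4.78 dB

Substitute s = j6: numerator = 40 + j48, denominator = -34 + j12.
|G(j6)| = |40 + j48| / |-34 + j12| = 62.482 / 36.056 ≈ 1.733.
In decibels: 20·log₁₀(1.733) ≈ 4.78 dB.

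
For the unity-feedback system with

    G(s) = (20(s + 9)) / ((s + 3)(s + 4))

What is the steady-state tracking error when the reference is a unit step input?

G(s) has no poles at the origin.
This is a Type 0 system. Kp = lim_{s→0} G(s) = 180/12 = 15.
e_ss = 1/(1 + Kp) = 1/(1 + 15) = 1/16 ≈ 0.06250.

e_ss = 0.06250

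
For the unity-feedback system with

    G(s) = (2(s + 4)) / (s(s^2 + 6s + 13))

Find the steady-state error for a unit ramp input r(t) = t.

e_ss = 1.625

G(s) has one pole at the origin.
This is a Type 1 system. Kv = lim_{s→0} s·G(s) = 8/13.
e_ss = 1/Kv = 1/(8/13) = 13/8 ≈ 1.625.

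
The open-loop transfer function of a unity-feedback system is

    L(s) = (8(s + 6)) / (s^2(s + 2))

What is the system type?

Type 2

The denominator has 2 factors of s at the origin (free integrators), so this is a Type 2 system.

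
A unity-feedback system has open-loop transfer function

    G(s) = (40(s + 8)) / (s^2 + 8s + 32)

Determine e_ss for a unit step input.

e_ss = 0.09091

G(s) has no poles at the origin.
This is a Type 0 system. Kp = lim_{s→0} G(s) = 320/32 = 10.
e_ss = 1/(1 + Kp) = 1/(1 + 10) = 1/11 ≈ 0.09091.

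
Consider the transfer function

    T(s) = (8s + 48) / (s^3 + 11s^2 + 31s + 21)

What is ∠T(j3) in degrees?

At s = j3: numerator = 48 + j24, denominator = -78 + j66.
∠T = ∠num − ∠den = 26.565° − (139.76°) = -113.2°.

∠T(j3) ≈ -113.2°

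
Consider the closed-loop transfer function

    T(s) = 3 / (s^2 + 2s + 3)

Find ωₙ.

Compare the denominator to the standard form s^2 + 2ζωₙs + ωₙ².
ωₙ² = 3, so ωₙ = √3 ≈ 1.732 rad/s.

ωₙ ≈ 1.732 rad/s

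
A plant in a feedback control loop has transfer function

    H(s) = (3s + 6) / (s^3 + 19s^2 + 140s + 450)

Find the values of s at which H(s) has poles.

The poles are the roots of the denominator s^3 + 19s^2 + 140s + 450 = 0.
Trying s = -9: the polynomial evaluates to 0, so (s + 9) is a factor.
Dividing out leaves s^2 + 10s + 50 = 0.
The quadratic formula then gives s = -5 ± 5j.

s = -5 + 5j, -5 - 5j, -9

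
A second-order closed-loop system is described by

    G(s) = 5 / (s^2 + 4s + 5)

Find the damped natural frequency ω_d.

ω_d = 1 rad/s

Comparing s^2 + 4s + 5 to s^2 + 2ζωₙs + ωₙ²: ωₙ = √5 ≈ 2.236 rad/s and ζ = 4/(2·√5) ≈ 0.8944.
ζωₙ = 4/2 = 2, so ω_d = ωₙ√(1−ζ²) = √(ωₙ² − (ζωₙ)²) = √(5 − 2²) = √1 = 1 rad/s.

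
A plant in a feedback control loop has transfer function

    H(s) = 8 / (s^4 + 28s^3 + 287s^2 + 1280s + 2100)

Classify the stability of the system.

The denominator s^4 + 28s^3 + 287s^2 + 1280s + 2100 factors as (s + 10)(s + 7)(s + 6)(s + 5), giving poles at s = -10, -7, -6, -5.
Since all poles lie strictly in the left half-plane, the system is stable.

stable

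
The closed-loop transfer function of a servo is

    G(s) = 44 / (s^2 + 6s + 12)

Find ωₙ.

Compare the denominator to the standard form s^2 + 2ζωₙs + ωₙ².
ωₙ² = 12, so ωₙ = √12 ≈ 3.464 rad/s.

ωₙ ≈ 3.464 rad/s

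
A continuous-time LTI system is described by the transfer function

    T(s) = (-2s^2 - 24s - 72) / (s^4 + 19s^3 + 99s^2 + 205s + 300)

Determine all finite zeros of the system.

Set the numerator to zero: -2s^2 - 24s - 72 = 0, i.e. -2·(s^2 + 12s + 36) = 0.
Factoring: (s + 6)^2 = 0.

s = -6, -6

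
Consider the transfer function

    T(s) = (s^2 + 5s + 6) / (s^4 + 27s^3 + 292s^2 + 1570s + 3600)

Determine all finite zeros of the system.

s = -2, -3

Set the numerator to zero: s^2 + 5s + 6 = 0.
Factoring: (s + 2)(s + 3) = 0.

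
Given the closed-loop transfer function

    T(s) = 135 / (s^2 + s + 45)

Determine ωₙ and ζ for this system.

ωₙ ≈ 6.708 rad/s, ζ ≈ 0.07454

Compare the denominator to the standard form s^2 + 2ζωₙs + ωₙ².
ωₙ² = 45, so ωₙ = √45 ≈ 6.708 rad/s.
2ζωₙ = 1, so ζ = 1/(2·√45) ≈ 0.07454.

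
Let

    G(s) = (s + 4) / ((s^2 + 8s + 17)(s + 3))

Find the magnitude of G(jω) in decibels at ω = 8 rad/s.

Substitute s = j8: numerator = 4 + j8, denominator = -653 - j184.
|G(j8)| = |4 + j8| / |-653 - j184| = 8.9443 / 678.43 ≈ 0.01318.
In decibels: 20·log₁₀(0.01318) ≈ -37.6 dB.

|G(j8)|_dB ≈ -37.6 dB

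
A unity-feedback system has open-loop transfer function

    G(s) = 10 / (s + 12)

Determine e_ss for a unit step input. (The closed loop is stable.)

G(s) has no poles at the origin.
This is a Type 0 system. Kp = lim_{s→0} G(s) = 10/12 = 5/6.
e_ss = 1/(1 + Kp) = 1/(1 + 5/6) = 6/11 ≈ 0.5455.

e_ss = 0.5455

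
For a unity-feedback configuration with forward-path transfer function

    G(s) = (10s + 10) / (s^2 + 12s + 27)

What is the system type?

The denominator has no factor of s at the origin — no free integrator — so this is a Type 0 system.

Type 0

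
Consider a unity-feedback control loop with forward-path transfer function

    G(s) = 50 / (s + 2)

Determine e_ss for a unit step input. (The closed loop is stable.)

e_ss = 0.03846

G(s) has no poles at the origin.
This is a Type 0 system. Kp = lim_{s→0} G(s) = 50/2 = 25.
e_ss = 1/(1 + Kp) = 1/(1 + 25) = 1/26 ≈ 0.03846.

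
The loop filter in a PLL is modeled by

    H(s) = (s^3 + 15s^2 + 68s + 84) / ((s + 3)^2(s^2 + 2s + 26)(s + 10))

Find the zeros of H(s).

Set the numerator to zero: s^3 + 15s^2 + 68s + 84 = 0.
Factoring: (s + 2)(s + 7)(s + 6) = 0.

s = -2, -7, -6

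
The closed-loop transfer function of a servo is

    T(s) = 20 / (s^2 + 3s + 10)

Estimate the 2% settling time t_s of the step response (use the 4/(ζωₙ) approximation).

Comparing s^2 + 3s + 10 to s^2 + 2ζωₙs + ωₙ²: ωₙ = √10 ≈ 3.162 rad/s and ζ = 3/(2·√10) ≈ 0.4743.
ζωₙ = 3/2 = 1.5, so t_s ≈ 4/(ζωₙ) = 4/1.5 ≈ 2.667 s.

t_s ≈ 2.667 s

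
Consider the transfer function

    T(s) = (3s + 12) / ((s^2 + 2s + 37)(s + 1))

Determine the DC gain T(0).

T(0) = 12/37 ≈ 0.3243

Set s = 0: T(0) = (12) / (37) = 12/37.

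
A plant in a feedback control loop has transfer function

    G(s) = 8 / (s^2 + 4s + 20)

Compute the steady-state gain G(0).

Set s = 0: G(0) = (8) / (20) = 2/5.

G(0) = 2/5 ≈ 0.4000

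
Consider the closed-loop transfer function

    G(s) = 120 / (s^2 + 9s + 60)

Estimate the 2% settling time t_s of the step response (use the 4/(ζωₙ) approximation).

t_s ≈ 0.8889 s

Comparing s^2 + 9s + 60 to s^2 + 2ζωₙs + ωₙ²: ωₙ = √60 ≈ 7.746 rad/s and ζ = 9/(2·√60) ≈ 0.5809.
ζωₙ = 9/2 = 4.5, so t_s ≈ 4/(ζωₙ) = 4/4.5 ≈ 0.8889 s.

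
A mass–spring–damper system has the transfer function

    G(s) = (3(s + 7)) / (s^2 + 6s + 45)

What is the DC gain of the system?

G(0) = 7/15 ≈ 0.4667

At s = 0 each factor (s + a) contributes a and each (s^2 + bs + c) contributes c.
G(0) = 3·(7) / ((45)) = 21/45 = 7/15.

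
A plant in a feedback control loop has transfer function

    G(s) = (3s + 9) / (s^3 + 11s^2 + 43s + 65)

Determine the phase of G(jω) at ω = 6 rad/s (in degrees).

At s = j6: numerator = 9 + j18, denominator = -331 + j42.
∠G = ∠num − ∠den = 63.435° − (172.77°) = -109.3°.

∠G(j6) ≈ -109.3°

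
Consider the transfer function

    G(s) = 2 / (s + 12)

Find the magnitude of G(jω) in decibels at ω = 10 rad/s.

Substitute s = j10: numerator = 2, denominator = 12 + j10.
|G(j10)| = |2| / |12 + j10| = 2 / 15.620 ≈ 0.1280.
In decibels: 20·log₁₀(0.1280) ≈ -17.9 dB.

|G(j10)|_dB ≈ -17.9 dB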